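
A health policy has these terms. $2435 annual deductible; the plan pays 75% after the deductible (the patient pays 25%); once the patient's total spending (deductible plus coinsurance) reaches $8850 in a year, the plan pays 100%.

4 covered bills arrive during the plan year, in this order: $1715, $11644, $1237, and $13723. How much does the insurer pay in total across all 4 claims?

$19469

#1 ($1715): fully absorbed by the deductible. Patient owes $1715 (running OOP $1715). Plan pays $1715 − $1715 = $0.
#2 ($11644): deductible takes $720, $10924 remains; coinsurance $10924 × 25% = $2731. Patient owes $3451 (running OOP $5166). Insurer: $11644 − $3451 = $8193.
#3 ($1237): deductible already satisfied, so patient's share is 25% × $1237 = $309.25. Cost to patient: $309.25. OOP to date $5475.25. Insurer: $1237 − $309.25 = $927.75.
#4 ($13723): deductible met; 25% of $13723 = $3430.75. Adding that to $5475.25 gives $8906, past the $8850 cap; patient pays only $8850 − $5475.25 = $3374.75. Plan pays $13723 − $3374.75 = $10348.25.
Insurer total = bills − patient's total = $28319 − $8850 = $19469.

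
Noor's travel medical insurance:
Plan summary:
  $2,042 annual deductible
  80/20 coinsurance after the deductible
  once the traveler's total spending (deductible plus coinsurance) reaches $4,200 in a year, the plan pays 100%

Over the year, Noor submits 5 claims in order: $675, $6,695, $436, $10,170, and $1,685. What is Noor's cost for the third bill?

$87.20

Claim 1 ($675): entire amount goes to the deductible. Cost to traveler: $675. OOP to date $675.
Claim 2 ($6,695): $1,367 to deductible, leaving $5,328; 20% of $5,328 = $1,065.60. Traveler owes $2,432.60 (running OOP $3,107.60).
Claim 3 ($436): 20% coinsurance on $436 = $87.20. Traveler owes $87.20 (running OOP $3,194.80).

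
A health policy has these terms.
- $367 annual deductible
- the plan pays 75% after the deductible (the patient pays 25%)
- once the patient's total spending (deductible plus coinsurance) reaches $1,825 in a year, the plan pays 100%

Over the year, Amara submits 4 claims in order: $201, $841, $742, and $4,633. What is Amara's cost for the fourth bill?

Claim 1 ($201): entire amount goes to the deductible. Patient pays $201; OOP now $201.
Claim 2 ($841): $166 finishes the deductible; $675 goes to coinsurance; 25% of $675 = $168.75. Patient owes $334.75 (running OOP $535.75).
Claim 3 ($742): deductible already satisfied, so patient's share is 25% × $742 = $185.50. Patient owes $185.50 (running OOP $721.25).
Claim 4 ($4,633): 25% coinsurance on $4,633 = $1,158.25. Adding that to $721.25 gives $1,879.50, past the $1,825 cap; patient pays only $1,825 − $721.25 = $1,103.75.

$1,103.75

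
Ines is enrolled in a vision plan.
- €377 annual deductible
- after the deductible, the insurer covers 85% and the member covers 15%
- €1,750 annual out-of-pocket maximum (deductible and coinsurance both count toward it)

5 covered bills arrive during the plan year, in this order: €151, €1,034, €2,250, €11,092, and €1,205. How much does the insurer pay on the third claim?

#1 (€151): all of it applies to the deductible. Cost to member: €151. OOP to date €151. Plan pays €151 − €151 = €0.
#2 (€1,034): €226 to deductible, leaving €808; member's 15% is €121.20. Member pays €347.20; OOP now €498.20. Insurer: €1,034 − €347.20 = €686.80.
#3 (€2,250): deductible already satisfied, so member's share is 15% × €2,250 = €337.50. Member pays €337.50; OOP now €835.70. Insurer: €2,250 − €337.50 = €1,912.50.

€1,912.50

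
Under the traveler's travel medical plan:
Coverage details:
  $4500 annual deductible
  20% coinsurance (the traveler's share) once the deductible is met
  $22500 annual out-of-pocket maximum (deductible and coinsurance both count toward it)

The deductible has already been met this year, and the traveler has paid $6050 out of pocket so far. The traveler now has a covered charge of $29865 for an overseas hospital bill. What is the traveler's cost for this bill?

The deductible is already satisfied, so the full bill goes to coinsurance.
20% of $29865 = $5973 falls to the traveler.
Cumulative spending $6050 + $5973 = $12023 stays under the $22500 maximum.

$5973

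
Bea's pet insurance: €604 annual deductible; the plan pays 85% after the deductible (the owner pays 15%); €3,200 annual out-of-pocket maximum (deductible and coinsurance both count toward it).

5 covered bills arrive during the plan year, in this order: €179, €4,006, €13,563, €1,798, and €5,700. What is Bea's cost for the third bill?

€2,034.45

Bill 1, €179: fully absorbed by the deductible. Owner pays €179; OOP now €179.
Bill 2, €4,006: €425 to deductible, leaving €3,581; 15% of €3,581 = €537.15. Owner owes €962.15 (running OOP €1,141.15).
Bill 3, €13,563: 15% coinsurance on €13,563 = €2,034.45. Cost to owner: €2,034.45. OOP to date €3,175.60.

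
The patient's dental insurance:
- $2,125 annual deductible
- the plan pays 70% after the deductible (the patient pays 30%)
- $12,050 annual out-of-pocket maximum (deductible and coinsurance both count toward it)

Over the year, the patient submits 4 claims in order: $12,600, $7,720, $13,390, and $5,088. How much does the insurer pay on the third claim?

Claim 1 — $12,600: $2,125 to deductible, leaving $10,475; 30% of $10,475 = $3,142.50. Patient pays $5,267.50; OOP now $5,267.50. Plan pays $12,600 − $5,267.50 = $7,332.50.
Claim 2 — $7,720: deductible already satisfied, so patient's share is 30% × $7,720 = $2,316. Patient pays $2,316; OOP now $7,583.50. Plan pays $7,720 − $2,316 = $5,404.
Claim 3 — $13,390: 30% coinsurance on $13,390 = $4,017. Patient owes $4,017 (running OOP $11,600.50). Insurer: $13,390 − $4,017 = $9,373.

$9,373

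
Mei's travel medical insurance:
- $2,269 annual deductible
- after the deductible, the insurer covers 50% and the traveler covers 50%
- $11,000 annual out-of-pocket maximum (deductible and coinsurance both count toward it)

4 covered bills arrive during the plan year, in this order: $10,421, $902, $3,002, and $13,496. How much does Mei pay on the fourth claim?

#1 ($10,421): $2,269 to deductible, leaving $8,152; traveler's 50% is $4,076. Cost to traveler: $6,345. OOP to date $6,345.
#2 ($902): deductible met; 50% of $902 = $451. Traveler owes $451 (running OOP $6,796).
#3 ($3,002): deductible met; 50% of $3,002 = $1,501. Traveler owes $1,501 (running OOP $8,297).
#4 ($13,496): deductible already satisfied, so traveler's share is 50% × $13,496 = $6,748. Adding that to $8,297 gives $15,045, past the $11,000 cap; traveler pays only $11,000 − $8,297 = $2,703.

$2,703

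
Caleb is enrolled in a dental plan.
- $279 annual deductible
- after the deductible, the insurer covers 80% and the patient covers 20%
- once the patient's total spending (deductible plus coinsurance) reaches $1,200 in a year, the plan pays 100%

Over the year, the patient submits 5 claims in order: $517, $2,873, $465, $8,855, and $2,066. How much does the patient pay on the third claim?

Claim 1 — $517: $279 finishes the deductible; $238 goes to coinsurance; patient's 20% is $47.60. Cost to patient: $326.60. OOP to date $326.60.
Claim 2 — $2,873: deductible already satisfied, so patient's share is 20% × $2,873 = $574.60. Patient pays $574.60; OOP now $901.20.
Claim 3 — $465: deductible already satisfied, so patient's share is 20% × $465 = $93. Patient pays $93; OOP now $994.20.

$93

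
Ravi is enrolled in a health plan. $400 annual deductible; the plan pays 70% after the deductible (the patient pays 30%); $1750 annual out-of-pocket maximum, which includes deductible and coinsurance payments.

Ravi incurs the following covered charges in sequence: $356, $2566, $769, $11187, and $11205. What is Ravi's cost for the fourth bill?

$362.70

#1 ($356): entire amount goes to the deductible. Cost to patient: $356. OOP to date $356.
#2 ($2566): $44 to deductible, leaving $2522; patient's 30% is $756.60. Patient owes $800.60 (running OOP $1156.60).
#3 ($769): deductible met; 30% of $769 = $230.70. Patient owes $230.70 (running OOP $1387.30).
#4 ($11187): deductible met; 30% of $11187 = $3356.10. That would push OOP to $4743.40, over the $1750 cap, so patient pays $1750 − $1387.30 = $362.70.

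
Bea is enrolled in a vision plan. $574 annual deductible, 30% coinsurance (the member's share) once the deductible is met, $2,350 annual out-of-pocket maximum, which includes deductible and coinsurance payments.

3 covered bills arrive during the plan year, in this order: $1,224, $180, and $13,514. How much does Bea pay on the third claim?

Claim 1 ($1,224): $574 finishes the deductible; $650 goes to coinsurance; member's 30% is $195. Member pays $769; OOP now $769.
Claim 2 ($180): 30% coinsurance on $180 = $54. Member owes $54 (running OOP $823).
Claim 3 ($13,514): deductible already satisfied, so member's share is 30% × $13,514 = $4,054.20. That would push OOP to $4,877.20, over the $2,350 cap, so member pays $2,350 − $823 = $1,527.

$1,527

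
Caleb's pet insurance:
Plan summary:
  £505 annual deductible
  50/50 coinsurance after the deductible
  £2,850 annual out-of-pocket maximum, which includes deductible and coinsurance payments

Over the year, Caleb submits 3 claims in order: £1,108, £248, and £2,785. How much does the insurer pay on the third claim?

£1,392.50

#1 (£1,108): deductible takes £505, £603 remains; coinsurance £603 × 50% = £301.50. Owner pays £806.50; OOP now £806.50. Insurer: £1,108 − £806.50 = £301.50.
#2 (£248): deductible met; 50% of £248 = £124. Owner owes £124 (running OOP £930.50). Plan pays £248 − £124 = £124.
#3 (£2,785): deductible already satisfied, so owner's share is 50% × £2,785 = £1,392.50. Cost to owner: £1,392.50. OOP to date £2,323. Plan pays £2,785 − £1,392.50 = £1,392.50.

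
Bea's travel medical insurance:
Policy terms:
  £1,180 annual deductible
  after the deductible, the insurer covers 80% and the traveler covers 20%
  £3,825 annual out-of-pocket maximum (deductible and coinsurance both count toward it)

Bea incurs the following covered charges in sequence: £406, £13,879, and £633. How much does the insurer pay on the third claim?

Claim 1 (£406): fully absorbed by the deductible. Traveler owes £406 (running OOP £406). Plan pays £406 − £406 = £0.
Claim 2 (£13,879): £774 to deductible, leaving £13,105; coinsurance £13,105 × 20% = £2,621. Traveler owes £3,395 (running OOP £3,801). Insurer: £13,879 − £3,395 = £10,484.
Claim 3 (£633): deductible already satisfied, so traveler's share is 20% × £633 = £126.60. That would push OOP to £3,927.60, over the £3,825 cap, so traveler pays £3,825 − £3,801 = £24. Insurer: £633 − £24 = £609.

£609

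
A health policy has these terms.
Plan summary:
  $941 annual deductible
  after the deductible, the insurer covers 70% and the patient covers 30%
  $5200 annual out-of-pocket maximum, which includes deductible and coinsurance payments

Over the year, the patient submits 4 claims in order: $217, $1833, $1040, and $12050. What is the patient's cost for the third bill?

$312

Bill 1, $217: entire amount goes to the deductible. Patient owes $217 (running OOP $217).
Bill 2, $1833: deductible takes $724, $1109 remains; patient's 30% is $332.70. Cost to patient: $1056.70. OOP to date $1273.70.
Bill 3, $1040: deductible met; 30% of $1040 = $312. Cost to patient: $312. OOP to date $1585.70.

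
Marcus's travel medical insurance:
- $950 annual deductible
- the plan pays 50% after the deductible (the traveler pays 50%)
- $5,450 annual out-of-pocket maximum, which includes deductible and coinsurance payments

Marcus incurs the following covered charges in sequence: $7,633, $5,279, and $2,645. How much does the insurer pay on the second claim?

Claim 1 ($7,633): $950 finishes the deductible; $6,683 goes to coinsurance; 50% of $6,683 = $3,341.50. Cost to traveler: $4,291.50. OOP to date $4,291.50. Plan pays $7,633 − $4,291.50 = $3,341.50.
Claim 2 ($5,279): deductible already satisfied, so traveler's share is 50% × $5,279 = $2,639.50. OOP would hit $6,931 > $5,450, so the cap limits the traveler to $5,450 − $4,291.50 = $1,158.50. Plan pays $5,279 − $1,158.50 = $4,120.50.

$4,120.50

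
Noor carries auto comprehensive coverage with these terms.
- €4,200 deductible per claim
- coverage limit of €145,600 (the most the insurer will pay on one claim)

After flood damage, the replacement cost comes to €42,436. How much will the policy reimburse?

Less the €4,200 deductible: €42,436 − €4,200 = €38,236.
That's under the €145,600 cap, so the insurer reimburses the full €38,236.

€38,236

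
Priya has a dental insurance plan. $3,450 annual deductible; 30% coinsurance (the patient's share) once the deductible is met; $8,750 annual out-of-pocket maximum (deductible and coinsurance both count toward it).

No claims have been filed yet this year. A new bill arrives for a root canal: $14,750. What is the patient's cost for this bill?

Deductible not yet touched, so the first $3,450 of the bill goes to the deductible.
The remaining $11,300 (= $14,750 − $3,450) moves to coinsurance.
Coinsurance: $11,300 × 30% = $3,390.
That puts the patient's cost at $3,450 + $3,390 = $6,840 before any cap.
Year-to-date out-of-pocket becomes $0 + $6,840 = $6,840, still under the $8,750 maximum, so no cap applies.

$6,840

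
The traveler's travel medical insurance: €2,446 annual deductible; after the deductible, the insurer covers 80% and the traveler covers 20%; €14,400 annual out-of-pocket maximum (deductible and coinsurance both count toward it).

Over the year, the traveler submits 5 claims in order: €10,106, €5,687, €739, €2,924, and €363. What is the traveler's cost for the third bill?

€147.80

#1 (€10,106): €2,446 to deductible, leaving €7,660; 20% of €7,660 = €1,532. Traveler owes €3,978 (running OOP €3,978).
#2 (€5,687): deductible already satisfied, so traveler's share is 20% × €5,687 = €1,137.40. Traveler owes €1,137.40 (running OOP €5,115.40).
#3 (€739): deductible met; 20% of €739 = €147.80. Cost to traveler: €147.80. OOP to date €5,263.20.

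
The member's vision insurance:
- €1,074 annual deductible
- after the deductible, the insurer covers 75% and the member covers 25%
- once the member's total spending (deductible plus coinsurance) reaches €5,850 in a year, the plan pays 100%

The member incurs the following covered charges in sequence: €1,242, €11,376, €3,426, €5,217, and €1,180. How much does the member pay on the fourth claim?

€1,033.50

Claim 1 (€1,242): €1,074 finishes the deductible; €168 goes to coinsurance; member's 25% is €42. Cost to member: €1,116. OOP to date €1,116.
Claim 2 (€11,376): deductible met; 25% of €11,376 = €2,844. Member pays €2,844; OOP now €3,960.
Claim 3 (€3,426): deductible already satisfied, so member's share is 25% × €3,426 = €856.50. Cost to member: €856.50. OOP to date €4,816.50.
Claim 4 (€5,217): deductible already satisfied, so member's share is 25% × €5,217 = €1,304.25. OOP would hit €6,120.75 > €5,850, so the cap limits the member to €5,850 − €4,816.50 = €1,033.50.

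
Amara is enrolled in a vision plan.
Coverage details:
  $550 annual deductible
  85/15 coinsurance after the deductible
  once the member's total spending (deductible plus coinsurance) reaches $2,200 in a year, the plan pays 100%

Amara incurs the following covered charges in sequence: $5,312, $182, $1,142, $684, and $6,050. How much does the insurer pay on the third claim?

$970.70

Claim 1 ($5,312): deductible takes $550, $4,762 remains; coinsurance $4,762 × 15% = $714.30. Member owes $1,264.30 (running OOP $1,264.30). Insurer: $5,312 − $1,264.30 = $4,047.70.
Claim 2 ($182): 15% coinsurance on $182 = $27.30. Cost to member: $27.30. OOP to date $1,291.60. Plan pays $182 − $27.30 = $154.70.
Claim 3 ($1,142): deductible already satisfied, so member's share is 15% × $1,142 = $171.30. Cost to member: $171.30. OOP to date $1,462.90. Plan pays $1,142 − $171.30 = $970.70.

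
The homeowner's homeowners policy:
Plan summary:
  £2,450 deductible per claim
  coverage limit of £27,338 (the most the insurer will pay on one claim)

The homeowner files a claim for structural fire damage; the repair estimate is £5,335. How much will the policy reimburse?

Subtract the deductible: £5,335 − £2,450 = £2,885.
£2,885 is within the £27,338 limit, so the insurer pays £2,885.

£2,885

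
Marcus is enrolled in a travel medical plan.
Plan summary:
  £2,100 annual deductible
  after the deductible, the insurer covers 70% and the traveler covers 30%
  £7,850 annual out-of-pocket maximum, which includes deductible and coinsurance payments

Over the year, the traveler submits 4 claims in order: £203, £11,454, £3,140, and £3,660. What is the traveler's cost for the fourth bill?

£1,098

Claim 1 (£203): entire amount goes to the deductible. Cost to traveler: £203. OOP to date £203.
Claim 2 (£11,454): £1,897 to deductible, leaving £9,557; 30% of £9,557 = £2,867.10. Traveler pays £4,764.10; OOP now £4,967.10.
Claim 3 (£3,140): deductible met; 30% of £3,140 = £942. Traveler pays £942; OOP now £5,909.10.
Claim 4 (£3,660): deductible met; 30% of £3,660 = £1,098. Traveler owes £1,098 (running OOP £7,007.10).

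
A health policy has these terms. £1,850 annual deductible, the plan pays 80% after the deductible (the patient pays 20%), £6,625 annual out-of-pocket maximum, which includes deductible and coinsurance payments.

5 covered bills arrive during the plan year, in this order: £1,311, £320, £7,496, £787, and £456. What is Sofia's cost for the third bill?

£1,674.40

Claim 1 — £1,311: entire amount goes to the deductible. Patient pays £1,311; OOP now £1,311.
Claim 2 — £320: all of it applies to the deductible. Cost to patient: £320. OOP to date £1,631.
Claim 3 — £7,496: £219 to deductible, leaving £7,277; 20% of £7,277 = £1,455.40. Patient owes £1,674.40 (running OOP £3,305.40).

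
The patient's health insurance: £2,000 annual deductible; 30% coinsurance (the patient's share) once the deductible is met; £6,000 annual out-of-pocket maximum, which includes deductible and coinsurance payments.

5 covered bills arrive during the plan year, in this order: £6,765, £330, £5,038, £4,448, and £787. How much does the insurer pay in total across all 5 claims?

#1 (£6,765): £2,000 to deductible, leaving £4,765; patient's 30% is £1,429.50. Cost to patient: £3,429.50. OOP to date £3,429.50. Plan pays £6,765 − £3,429.50 = £3,335.50.
#2 (£330): deductible already satisfied, so patient's share is 30% × £330 = £99. Cost to patient: £99. OOP to date £3,528.50. Insurer: £330 − £99 = £231.
#3 (£5,038): deductible met; 30% of £5,038 = £1,511.40. Cost to patient: £1,511.40. OOP to date £5,039.90. Insurer: £5,038 − £1,511.40 = £3,526.60.
#4 (£4,448): deductible met; 30% of £4,448 = £1,334.40. That would push OOP to £6,374.30, over the £6,000 cap, so patient pays £6,000 − £5,039.90 = £960.10. Plan pays £4,448 − £960.10 = £3,487.90.
#5 (£787): deductible already satisfied, so patient's share is 30% × £787 = £236.10. OOP would hit £6,236.10 > £6,000, so the cap limits the patient to £6,000 − £6,000 = £0. Plan pays £787 − £0 = £787.
Insurer total = bills − patient's total = £17,368 − £6,000 = £11,368.

£11,368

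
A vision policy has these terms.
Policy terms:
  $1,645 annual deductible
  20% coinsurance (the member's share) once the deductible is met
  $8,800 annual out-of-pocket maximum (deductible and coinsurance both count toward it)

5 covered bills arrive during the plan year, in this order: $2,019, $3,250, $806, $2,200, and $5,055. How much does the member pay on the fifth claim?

$1,011

#1 ($2,019): $1,645 finishes the deductible; $374 goes to coinsurance; 20% of $374 = $74.80. Member owes $1,719.80 (running OOP $1,719.80).
#2 ($3,250): 20% coinsurance on $3,250 = $650. Cost to member: $650. OOP to date $2,369.80.
#3 ($806): 20% coinsurance on $806 = $161.20. Member pays $161.20; OOP now $2,531.
#4 ($2,200): 20% coinsurance on $2,200 = $440. Cost to member: $440. OOP to date $2,971.
#5 ($5,055): deductible already satisfied, so member's share is 20% × $5,055 = $1,011. Member owes $1,011 (running OOP $3,982).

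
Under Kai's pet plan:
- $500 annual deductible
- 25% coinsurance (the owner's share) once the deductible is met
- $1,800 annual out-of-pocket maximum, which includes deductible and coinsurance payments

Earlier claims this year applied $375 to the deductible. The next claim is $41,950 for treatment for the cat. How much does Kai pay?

$1,425

$375 of the $500 deductible is already met, leaving $125.
After the $125 deductible portion, $41,950 − $125 = $41,825 is subject to coinsurance.
Coinsurance: $41,825 × 25% = $10,456.25.
That puts the owner's cost at $125 + $10,456.25 = $10,581.25 before any cap.
That would bring total out-of-pocket to $10,956.25, past the $1,800 cap. The owner is capped at $1,800 − $375 = $1,425 on this claim.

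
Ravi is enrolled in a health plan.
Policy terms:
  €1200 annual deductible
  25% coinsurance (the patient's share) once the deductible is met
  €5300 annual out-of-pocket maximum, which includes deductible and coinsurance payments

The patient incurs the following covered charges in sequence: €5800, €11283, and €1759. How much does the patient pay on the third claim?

Bill 1, €5800: deductible takes €1200, €4600 remains; 25% of €4600 = €1150. Cost to patient: €2350. OOP to date €2350.
Bill 2, €11283: deductible met; 25% of €11283 = €2820.75. Patient pays €2820.75; OOP now €5170.75.
Bill 3, €1759: deductible met; 25% of €1759 = €439.75. Adding that to €5170.75 gives €5610.50, past the €5300 cap; patient pays only €5300 − €5170.75 = €129.25.

€129.25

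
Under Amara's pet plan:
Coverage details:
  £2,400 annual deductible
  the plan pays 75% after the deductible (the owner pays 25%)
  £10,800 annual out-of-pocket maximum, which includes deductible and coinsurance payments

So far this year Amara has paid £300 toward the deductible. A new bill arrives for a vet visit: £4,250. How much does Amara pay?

£300 of the £2,400 deductible is already met, leaving £2,100.
That leaves £4,250 − £2,100 = £2,150 for coinsurance.
Owner's 25% share of £2,150 is £537.50.
That puts the owner's cost at £2,100 + £537.50 = £2,637.50 before any cap.
Year-to-date out-of-pocket becomes £300 + £2,637.50 = £2,937.50, still under the £10,800 maximum, so no cap applies.

£2,637.50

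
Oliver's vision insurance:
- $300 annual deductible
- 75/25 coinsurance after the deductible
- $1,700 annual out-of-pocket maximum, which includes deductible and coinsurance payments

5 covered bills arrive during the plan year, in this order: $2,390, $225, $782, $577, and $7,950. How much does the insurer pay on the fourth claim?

Claim 1 — $2,390: deductible takes $300, $2,090 remains; 25% of $2,090 = $522.50. Member pays $822.50; OOP now $822.50. Insurer: $2,390 − $822.50 = $1,567.50.
Claim 2 — $225: deductible met; 25% of $225 = $56.25. Cost to member: $56.25. OOP to date $878.75. Plan pays $225 − $56.25 = $168.75.
Claim 3 — $782: 25% coinsurance on $782 = $195.50. Cost to member: $195.50. OOP to date $1,074.25. Insurer: $782 − $195.50 = $586.50.
Claim 4 — $577: deductible met; 25% of $577 = $144.25. Member pays $144.25; OOP now $1,218.50. Insurer: $577 − $144.25 = $432.75.

$432.75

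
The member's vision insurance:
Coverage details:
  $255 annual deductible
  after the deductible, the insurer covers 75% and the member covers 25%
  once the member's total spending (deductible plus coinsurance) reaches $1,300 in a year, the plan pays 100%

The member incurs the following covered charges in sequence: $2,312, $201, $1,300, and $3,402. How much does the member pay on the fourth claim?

$155.50

#1 ($2,312): deductible takes $255, $2,057 remains; member's 25% is $514.25. Cost to member: $769.25. OOP to date $769.25.
#2 ($201): 25% coinsurance on $201 = $50.25. Member owes $50.25 (running OOP $819.50).
#3 ($1,300): 25% coinsurance on $1,300 = $325. Member owes $325 (running OOP $1,144.50).
#4 ($3,402): deductible met; 25% of $3,402 = $850.50. OOP would hit $1,995 > $1,300, so the cap limits the member to $1,300 − $1,144.50 = $155.50.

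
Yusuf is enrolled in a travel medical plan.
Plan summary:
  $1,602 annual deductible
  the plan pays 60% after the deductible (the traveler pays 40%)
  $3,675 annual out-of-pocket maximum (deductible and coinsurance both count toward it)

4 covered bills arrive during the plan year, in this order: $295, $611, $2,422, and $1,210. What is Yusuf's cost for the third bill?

Bill 1, $295: entire amount goes to the deductible. Traveler owes $295 (running OOP $295).
Bill 2, $611: all of it applies to the deductible. Cost to traveler: $611. OOP to date $906.
Bill 3, $2,422: $696 to deductible, leaving $1,726; 40% of $1,726 = $690.40. Cost to traveler: $1,386.40. OOP to date $2,292.40.

$1,386.40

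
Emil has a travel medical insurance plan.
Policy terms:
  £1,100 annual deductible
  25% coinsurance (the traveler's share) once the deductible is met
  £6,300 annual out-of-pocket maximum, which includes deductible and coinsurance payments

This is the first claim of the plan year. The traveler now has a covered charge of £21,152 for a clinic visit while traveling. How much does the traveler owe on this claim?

Deductible not yet touched, so the first £1,100 of the bill goes to the deductible.
After the £1,100 deductible portion, £21,152 − £1,100 = £20,052 is subject to coinsurance.
Coinsurance: £20,052 × 25% = £5,013.
Traveler responsibility before any cap: £1,100 + £5,013 = £6,113.
Cumulative spending £0 + £6,113 = £6,113 stays under the £6,300 maximum.

£6,113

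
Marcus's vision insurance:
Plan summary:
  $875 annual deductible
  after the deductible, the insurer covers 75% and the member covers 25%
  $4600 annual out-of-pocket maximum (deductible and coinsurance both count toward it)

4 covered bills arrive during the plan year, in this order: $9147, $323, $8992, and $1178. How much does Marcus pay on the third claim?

$1576.25

#1 ($9147): $875 finishes the deductible; $8272 goes to coinsurance; 25% of $8272 = $2068. Member owes $2943 (running OOP $2943).
#2 ($323): deductible already satisfied, so member's share is 25% × $323 = $80.75. Cost to member: $80.75. OOP to date $3023.75.
#3 ($8992): deductible already satisfied, so member's share is 25% × $8992 = $2248. Adding that to $3023.75 gives $5271.75, past the $4600 cap; member pays only $4600 − $3023.75 = $1576.25.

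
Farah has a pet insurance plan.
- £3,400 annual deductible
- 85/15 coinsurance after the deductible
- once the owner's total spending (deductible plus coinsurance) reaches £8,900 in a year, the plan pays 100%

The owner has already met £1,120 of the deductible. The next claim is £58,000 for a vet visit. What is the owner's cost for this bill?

£7,780

£1,120 of the £3,400 deductible is already met, leaving £2,280.
That leaves £58,000 − £2,280 = £55,720 for coinsurance.
Coinsurance: £55,720 × 15% = £8,358.
So the owner owes £2,280 + £8,358 = £10,638 before any cap.
Adding £10,638 to the £1,120 already spent would give £11,758, which exceeds the £8,900 cap; the owner pays just £8,900 − £1,120 = £7,780.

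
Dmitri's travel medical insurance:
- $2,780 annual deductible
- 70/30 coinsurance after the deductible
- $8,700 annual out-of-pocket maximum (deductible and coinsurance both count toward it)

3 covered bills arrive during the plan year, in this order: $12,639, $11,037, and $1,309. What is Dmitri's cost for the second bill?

#1 ($12,639): $2,780 finishes the deductible; $9,859 goes to coinsurance; traveler's 30% is $2,957.70. Traveler pays $5,737.70; OOP now $5,737.70.
#2 ($11,037): deductible already satisfied, so traveler's share is 30% × $11,037 = $3,311.10. Adding that to $5,737.70 gives $9,048.80, past the $8,700 cap; traveler pays only $8,700 − $5,737.70 = $2,962.30.

$2,962.30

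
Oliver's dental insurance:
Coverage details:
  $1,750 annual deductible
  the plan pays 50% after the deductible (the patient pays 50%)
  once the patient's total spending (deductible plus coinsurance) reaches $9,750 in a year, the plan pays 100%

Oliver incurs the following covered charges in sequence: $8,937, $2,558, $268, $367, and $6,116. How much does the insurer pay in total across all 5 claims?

#1 ($8,937): $1,750 finishes the deductible; $7,187 goes to coinsurance; coinsurance $7,187 × 50% = $3,593.50. Patient pays $5,343.50; OOP now $5,343.50. Insurer: $8,937 − $5,343.50 = $3,593.50.
#2 ($2,558): 50% coinsurance on $2,558 = $1,279. Cost to patient: $1,279. OOP to date $6,622.50. Plan pays $2,558 − $1,279 = $1,279.
#3 ($268): deductible already satisfied, so patient's share is 50% × $268 = $134. Patient pays $134; OOP now $6,756.50. Plan pays $268 − $134 = $134.
#4 ($367): 50% coinsurance on $367 = $183.50. Patient owes $183.50 (running OOP $6,940). Insurer: $367 − $183.50 = $183.50.
#5 ($6,116): deductible already satisfied, so patient's share is 50% × $6,116 = $3,058. That would push OOP to $9,998, over the $9,750 cap, so patient pays $9,750 − $6,940 = $2,810. Insurer: $6,116 − $2,810 = $3,306.
Insurer total: $3,593.50 + $1,279 + $134 + $183.50 + $3,306 = $8,496.

$8,496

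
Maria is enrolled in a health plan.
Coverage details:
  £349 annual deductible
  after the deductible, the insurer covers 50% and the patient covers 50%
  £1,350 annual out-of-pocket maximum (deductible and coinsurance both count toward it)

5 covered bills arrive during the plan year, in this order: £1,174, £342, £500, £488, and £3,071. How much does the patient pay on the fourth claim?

Claim 1 — £1,174: £349 finishes the deductible; £825 goes to coinsurance; 50% of £825 = £412.50. Cost to patient: £761.50. OOP to date £761.50.
Claim 2 — £342: deductible met; 50% of £342 = £171. Cost to patient: £171. OOP to date £932.50.
Claim 3 — £500: 50% coinsurance on £500 = £250. Cost to patient: £250. OOP to date £1,182.50.
Claim 4 — £488: 50% coinsurance on £488 = £244. Adding that to £1,182.50 gives £1,426.50, past the £1,350 cap; patient pays only £1,350 − £1,182.50 = £167.50.

£167.50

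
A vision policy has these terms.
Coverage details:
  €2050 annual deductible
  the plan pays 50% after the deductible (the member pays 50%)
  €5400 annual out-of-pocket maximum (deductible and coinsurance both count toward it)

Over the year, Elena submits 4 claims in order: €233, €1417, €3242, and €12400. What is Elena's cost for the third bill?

Claim 1 — €233: entire amount goes to the deductible. Cost to member: €233. OOP to date €233.
Claim 2 — €1417: all of it applies to the deductible. Cost to member: €1417. OOP to date €1650.
Claim 3 — €3242: €400 to deductible, leaving €2842; coinsurance €2842 × 50% = €1421. Member pays €1821; OOP now €3471.

€1821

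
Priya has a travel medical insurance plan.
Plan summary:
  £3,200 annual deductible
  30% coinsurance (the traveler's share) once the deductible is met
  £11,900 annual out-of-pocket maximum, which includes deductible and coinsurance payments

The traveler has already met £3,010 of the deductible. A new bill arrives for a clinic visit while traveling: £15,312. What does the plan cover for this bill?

£3,010 of the £3,200 deductible is already met, leaving £190.
That leaves £15,312 − £190 = £15,122 for coinsurance.
Coinsurance: £15,122 × 30% = £4,536.60.
Traveler responsibility before any cap: £190 + £4,536.60 = £4,726.60.
Cumulative spending £3,010 + £4,726.60 = £7,736.60 stays under the £11,900 maximum.
The insurer covers the remainder: £15,312 − £4,726.60 = £10,585.40.

£10,585.40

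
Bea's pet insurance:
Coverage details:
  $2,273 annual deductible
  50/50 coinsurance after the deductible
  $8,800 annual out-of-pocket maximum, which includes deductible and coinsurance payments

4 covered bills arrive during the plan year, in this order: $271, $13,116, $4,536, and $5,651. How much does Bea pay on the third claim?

Bill 1, $271: fully absorbed by the deductible. Cost to owner: $271. OOP to date $271.
Bill 2, $13,116: $2,002 finishes the deductible; $11,114 goes to coinsurance; coinsurance $11,114 × 50% = $5,557. Owner pays $7,559; OOP now $7,830.
Bill 3, $4,536: deductible met; 50% of $4,536 = $2,268. That would push OOP to $10,098, over the $8,800 cap, so owner pays $8,800 − $7,830 = $970.

$970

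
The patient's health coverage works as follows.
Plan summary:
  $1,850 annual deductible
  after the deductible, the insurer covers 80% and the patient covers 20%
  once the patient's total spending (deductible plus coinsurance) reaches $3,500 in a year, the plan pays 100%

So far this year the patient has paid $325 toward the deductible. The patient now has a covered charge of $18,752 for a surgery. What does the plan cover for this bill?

$15,577

Deductible still to meet: $1,850 − $325 = $1,525.
After the $1,525 deductible portion, $18,752 − $1,525 = $17,227 is subject to coinsurance.
20% of $17,227 = $3,445.40 falls to the patient.
So the patient owes $1,525 + $3,445.40 = $4,970.40 before any cap.
Adding $4,970.40 to the $325 already spent would give $5,295.40, which exceeds the $3,500 cap; the patient pays just $3,500 − $325 = $3,175.
The plan picks up $18,752 − $3,175 = $15,577.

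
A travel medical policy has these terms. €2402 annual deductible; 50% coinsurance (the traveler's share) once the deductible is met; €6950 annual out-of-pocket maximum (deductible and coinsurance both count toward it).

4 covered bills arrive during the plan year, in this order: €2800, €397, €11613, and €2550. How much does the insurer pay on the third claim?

#1 (€2800): €2402 to deductible, leaving €398; traveler's 50% is €199. Traveler pays €2601; OOP now €2601. Plan pays €2800 − €2601 = €199.
#2 (€397): 50% coinsurance on €397 = €198.50. Traveler pays €198.50; OOP now €2799.50. Insurer: €397 − €198.50 = €198.50.
#3 (€11613): deductible already satisfied, so traveler's share is 50% × €11613 = €5806.50. OOP would hit €8606 > €6950, so the cap limits the traveler to €6950 − €2799.50 = €4150.50. Plan pays €11613 − €4150.50 = €7462.50.

€7462.50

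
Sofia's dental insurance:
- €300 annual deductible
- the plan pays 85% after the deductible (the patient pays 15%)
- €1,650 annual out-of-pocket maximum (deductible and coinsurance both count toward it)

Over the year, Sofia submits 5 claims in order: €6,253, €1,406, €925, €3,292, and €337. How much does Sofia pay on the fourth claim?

Claim 1 (€6,253): deductible takes €300, €5,953 remains; 15% of €5,953 = €892.95. Cost to patient: €1,192.95. OOP to date €1,192.95.
Claim 2 (€1,406): 15% coinsurance on €1,406 = €210.90. Patient owes €210.90 (running OOP €1,403.85).
Claim 3 (€925): deductible already satisfied, so patient's share is 15% × €925 = €138.75. Cost to patient: €138.75. OOP to date €1,542.60.
Claim 4 (€3,292): deductible met; 15% of €3,292 = €493.80. Adding that to €1,542.60 gives €2,036.40, past the €1,650 cap; patient pays only €1,650 − €1,542.60 = €107.40.

€107.40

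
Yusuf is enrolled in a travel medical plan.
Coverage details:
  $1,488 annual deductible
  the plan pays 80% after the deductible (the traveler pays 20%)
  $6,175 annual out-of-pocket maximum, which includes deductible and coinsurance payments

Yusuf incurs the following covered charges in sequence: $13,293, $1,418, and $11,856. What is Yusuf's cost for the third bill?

Bill 1, $13,293: $1,488 to deductible, leaving $11,805; coinsurance $11,805 × 20% = $2,361. Traveler pays $3,849; OOP now $3,849.
Bill 2, $1,418: deductible met; 20% of $1,418 = $283.60. Cost to traveler: $283.60. OOP to date $4,132.60.
Bill 3, $11,856: deductible met; 20% of $11,856 = $2,371.20. That would push OOP to $6,503.80, over the $6,175 cap, so traveler pays $6,175 − $4,132.60 = $2,042.40.

$2,042.40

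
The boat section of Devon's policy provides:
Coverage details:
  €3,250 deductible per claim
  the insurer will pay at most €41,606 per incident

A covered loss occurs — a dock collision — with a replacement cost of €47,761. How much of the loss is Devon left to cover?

€6,155

Less the €3,250 deductible: €47,761 − €3,250 = €44,511.
The €41,606 per-incident cap binds; insurer pays €41,606.
The owner bears the rest of the original loss: €47,761 − €41,606 = €6,155.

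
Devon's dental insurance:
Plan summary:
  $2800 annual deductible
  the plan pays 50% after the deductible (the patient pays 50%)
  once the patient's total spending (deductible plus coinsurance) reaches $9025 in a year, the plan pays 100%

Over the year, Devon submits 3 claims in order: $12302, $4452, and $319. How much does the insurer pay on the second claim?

$2978

Bill 1, $12302: deductible takes $2800, $9502 remains; patient's 50% is $4751. Patient pays $7551; OOP now $7551. Plan pays $12302 − $7551 = $4751.
Bill 2, $4452: 50% coinsurance on $4452 = $2226. Adding that to $7551 gives $9777, past the $9025 cap; patient pays only $9025 − $7551 = $1474. Plan pays $4452 − $1474 = $2978.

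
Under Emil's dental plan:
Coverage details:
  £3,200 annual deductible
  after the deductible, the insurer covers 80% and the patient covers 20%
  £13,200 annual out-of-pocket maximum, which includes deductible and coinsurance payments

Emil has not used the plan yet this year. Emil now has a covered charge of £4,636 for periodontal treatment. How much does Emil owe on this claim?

£3,487.20

The full £3,200 deductible is still open; £3,200 of this bill applies to it.
The remaining £1,436 (= £4,636 − £3,200) moves to coinsurance.
Coinsurance: £1,436 × 20% = £287.20.
That puts the patient's cost at £3,200 + £287.20 = £3,487.20 before any cap.
Total out-of-pocket so far would be £0 + £3,487.20 = £3,487.20, below the £13,200 cap — no reduction.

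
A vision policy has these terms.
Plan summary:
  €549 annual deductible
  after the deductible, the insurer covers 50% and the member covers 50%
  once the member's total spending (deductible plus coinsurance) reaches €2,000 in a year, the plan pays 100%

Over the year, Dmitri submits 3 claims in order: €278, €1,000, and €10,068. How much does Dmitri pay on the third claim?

#1 (€278): fully absorbed by the deductible. Member owes €278 (running OOP €278).
#2 (€1,000): €271 to deductible, leaving €729; coinsurance €729 × 50% = €364.50. Member owes €635.50 (running OOP €913.50).
#3 (€10,068): 50% coinsurance on €10,068 = €5,034. OOP would hit €5,947.50 > €2,000, so the cap limits the member to €2,000 − €913.50 = €1,086.50.

€1,086.50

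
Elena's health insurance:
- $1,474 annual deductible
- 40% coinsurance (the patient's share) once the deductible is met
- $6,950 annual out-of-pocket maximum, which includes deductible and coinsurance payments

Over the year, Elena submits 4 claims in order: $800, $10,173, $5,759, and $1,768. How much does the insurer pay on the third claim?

$4,082.60

Claim 1 ($800): fully absorbed by the deductible. Patient owes $800 (running OOP $800). Insurer: $800 − $800 = $0.
Claim 2 ($10,173): deductible takes $674, $9,499 remains; 40% of $9,499 = $3,799.60. Patient pays $4,473.60; OOP now $5,273.60. Insurer: $10,173 − $4,473.60 = $5,699.40.
Claim 3 ($5,759): deductible already satisfied, so patient's share is 40% × $5,759 = $2,303.60. That would push OOP to $7,577.20, over the $6,950 cap, so patient pays $6,950 − $5,273.60 = $1,676.40. Insurer: $5,759 − $1,676.40 = $4,082.60.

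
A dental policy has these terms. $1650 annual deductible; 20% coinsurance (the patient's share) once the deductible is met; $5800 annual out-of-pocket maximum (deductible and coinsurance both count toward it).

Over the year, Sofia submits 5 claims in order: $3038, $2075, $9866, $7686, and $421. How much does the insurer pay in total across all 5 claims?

Bill 1, $3038: deductible takes $1650, $1388 remains; 20% of $1388 = $277.60. Patient owes $1927.60 (running OOP $1927.60). Insurer: $3038 − $1927.60 = $1110.40.
Bill 2, $2075: deductible already satisfied, so patient's share is 20% × $2075 = $415. Cost to patient: $415. OOP to date $2342.60. Insurer: $2075 − $415 = $1660.
Bill 3, $9866: deductible already satisfied, so patient's share is 20% × $9866 = $1973.20. Cost to patient: $1973.20. OOP to date $4315.80. Insurer: $9866 − $1973.20 = $7892.80.
Bill 4, $7686: 20% coinsurance on $7686 = $1537.20. Adding that to $4315.80 gives $5853, past the $5800 cap; patient pays only $5800 − $4315.80 = $1484.20. Insurer: $7686 − $1484.20 = $6201.80.
Bill 5, $421: 20% coinsurance on $421 = $84.20. Adding that to $5800 gives $5884.20, past the $5800 cap; patient pays only $5800 − $5800 = $0. Insurer: $421 − $0 = $421.
Insurer total = bills − patient's total = $23086 − $5800 = $17286.

$17286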